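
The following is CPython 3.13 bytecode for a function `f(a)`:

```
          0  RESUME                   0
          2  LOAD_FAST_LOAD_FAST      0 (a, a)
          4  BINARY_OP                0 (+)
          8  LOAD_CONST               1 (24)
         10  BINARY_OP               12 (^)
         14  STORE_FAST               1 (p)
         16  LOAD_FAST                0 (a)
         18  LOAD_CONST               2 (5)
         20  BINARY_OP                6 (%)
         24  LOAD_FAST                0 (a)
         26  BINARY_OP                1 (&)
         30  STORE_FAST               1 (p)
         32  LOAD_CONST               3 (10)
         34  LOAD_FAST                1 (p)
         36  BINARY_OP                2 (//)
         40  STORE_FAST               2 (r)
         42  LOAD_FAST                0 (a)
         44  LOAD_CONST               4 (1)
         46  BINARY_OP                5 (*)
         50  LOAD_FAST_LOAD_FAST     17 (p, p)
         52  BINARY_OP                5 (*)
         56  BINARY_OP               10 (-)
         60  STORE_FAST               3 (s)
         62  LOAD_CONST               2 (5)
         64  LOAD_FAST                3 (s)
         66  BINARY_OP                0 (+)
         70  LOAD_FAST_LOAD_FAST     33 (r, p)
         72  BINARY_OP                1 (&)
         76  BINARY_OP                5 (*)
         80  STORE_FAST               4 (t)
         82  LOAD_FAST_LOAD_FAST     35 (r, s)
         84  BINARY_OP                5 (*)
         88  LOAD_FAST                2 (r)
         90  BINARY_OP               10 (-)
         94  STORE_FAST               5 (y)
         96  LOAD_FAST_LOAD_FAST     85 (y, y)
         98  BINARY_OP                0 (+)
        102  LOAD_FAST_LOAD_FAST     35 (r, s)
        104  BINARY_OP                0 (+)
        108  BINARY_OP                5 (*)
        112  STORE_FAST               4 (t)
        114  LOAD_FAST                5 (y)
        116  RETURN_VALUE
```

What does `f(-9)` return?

-110

LOAD_FAST_LOAD_FAST a,a → push -9,-9. Stack: [-9, -9]
BINARY_OP + → -9 + -9 = -18. Stack: [-18]
LOAD_CONST → push 24. Stack: [-18, 24]
BINARY_OP ^ → -18 ^ 24 = -10. Stack: [-10]
STORE_FAST p → p=-10. Stack: []
LOAD_FAST a → push -9. Stack: [-9]
LOAD_CONST → push 5. Stack: [-9, 5]
BINARY_OP % → -9 % 5 = 1. Stack: [1]
LOAD_FAST a → push -9. Stack: [1, -9]
BINARY_OP & → 1 & -9 = 1. Stack: [1]
STORE_FAST p → p=1. Stack: []
LOAD_CONST → push 10. Stack: [10]
LOAD_FAST p → push 1. Stack: [10, 1]
BINARY_OP // → 10 // 1 = 10. Stack: [10]
STORE_FAST r → r=10. Stack: []
LOAD_FAST a → push -9. Stack: [-9]
LOAD_CONST → push 1. Stack: [-9, 1]
BINARY_OP * → -9 * 1 = -9. Stack: [-9]
LOAD_FAST_LOAD_FAST p,p → push 1,1. Stack: [-9, 1, 1]
BINARY_OP * → 1 * 1 = 1. Stack: [-9, 1]
BINARY_OP - → -9 - 1 = -10. Stack: [-10]
STORE_FAST s → s=-10. Stack: []
LOAD_CONST → push 5. Stack: [5]
LOAD_FAST s → push -10. Stack: [5, -10]
BINARY_OP + → 5 + -10 = -5. Stack: [-5]
LOAD_FAST_LOAD_FAST r,p → push 10,1. Stack: [-5, 10, 1]
BINARY_OP & → 10 & 1 = 0. Stack: [-5, 0]
BINARY_OP * → -5 * 0 = 0. Stack: [0]
STORE_FAST t → t=0. Stack: []
LOAD_FAST_LOAD_FAST r,s → push 10,-10. Stack: [10, -10]
BINARY_OP * → 10 * -10 = -100. Stack: [-100]
LOAD_FAST r → push 10. Stack: [-100, 10]
BINARY_OP - → -100 - 10 = -110. Stack: [-110]
STORE_FAST y → y=-110. Stack: []
LOAD_FAST_LOAD_FAST y,y → push -110,-110. Stack: [-110, -110]
BINARY_OP + → -110 + -110 = -220. Stack: [-220]
LOAD_FAST_LOAD_FAST r,s → push 10,-10. Stack: [-220, 10, -10]
BINARY_OP + → 10 + -10 = 0. Stack: [-220, 0]
BINARY_OP * → -220 * 0 = 0. Stack: [0]
STORE_FAST t → t=0. Stack: []
LOAD_FAST y → push -110. Stack: [-110]
RETURN_VALUE → return -110.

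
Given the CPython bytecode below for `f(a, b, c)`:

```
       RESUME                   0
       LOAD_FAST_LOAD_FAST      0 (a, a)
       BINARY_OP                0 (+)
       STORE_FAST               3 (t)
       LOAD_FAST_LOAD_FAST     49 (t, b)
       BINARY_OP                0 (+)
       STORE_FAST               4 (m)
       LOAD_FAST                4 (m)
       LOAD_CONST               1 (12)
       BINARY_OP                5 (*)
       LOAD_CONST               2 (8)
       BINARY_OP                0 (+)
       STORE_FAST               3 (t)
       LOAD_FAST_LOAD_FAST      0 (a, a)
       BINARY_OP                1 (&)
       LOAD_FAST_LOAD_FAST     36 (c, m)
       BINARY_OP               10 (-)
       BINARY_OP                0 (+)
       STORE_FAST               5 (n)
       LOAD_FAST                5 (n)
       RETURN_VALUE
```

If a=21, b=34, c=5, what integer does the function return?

-50

LOAD_FAST_LOAD_FAST a,a → push 21,21. Stack: [21, 21]
BINARY_OP + → 21 + 21 = 42. Stack: [42]
STORE_FAST t → t=42. Stack: []
LOAD_FAST_LOAD_FAST t,b → push 42,34. Stack: [42, 34]
BINARY_OP + → 42 + 34 = 76. Stack: [76]
STORE_FAST m → m=76. Stack: []
LOAD_FAST m → push 76. Stack: [76]
LOAD_CONST → push 12. Stack: [76, 12]
BINARY_OP * → 76 * 12 = 912. Stack: [912]
LOAD_CONST → push 8. Stack: [912, 8]
BINARY_OP + → 912 + 8 = 920. Stack: [920]
STORE_FAST t → t=920. Stack: []
LOAD_FAST_LOAD_FAST a,a → push 21,21. Stack: [21, 21]
BINARY_OP & → 21 & 21 = 21. Stack: [21]
LOAD_FAST_LOAD_FAST c,m → push 5,76. Stack: [21, 5, 76]
BINARY_OP - → 5 - 76 = -71. Stack: [21, -71]
BINARY_OP + → 21 + -71 = -50. Stack: [-50]
STORE_FAST n → n=-50. Stack: []
LOAD_FAST n → push -50. Stack: [-50]
RETURN_VALUE → return -50.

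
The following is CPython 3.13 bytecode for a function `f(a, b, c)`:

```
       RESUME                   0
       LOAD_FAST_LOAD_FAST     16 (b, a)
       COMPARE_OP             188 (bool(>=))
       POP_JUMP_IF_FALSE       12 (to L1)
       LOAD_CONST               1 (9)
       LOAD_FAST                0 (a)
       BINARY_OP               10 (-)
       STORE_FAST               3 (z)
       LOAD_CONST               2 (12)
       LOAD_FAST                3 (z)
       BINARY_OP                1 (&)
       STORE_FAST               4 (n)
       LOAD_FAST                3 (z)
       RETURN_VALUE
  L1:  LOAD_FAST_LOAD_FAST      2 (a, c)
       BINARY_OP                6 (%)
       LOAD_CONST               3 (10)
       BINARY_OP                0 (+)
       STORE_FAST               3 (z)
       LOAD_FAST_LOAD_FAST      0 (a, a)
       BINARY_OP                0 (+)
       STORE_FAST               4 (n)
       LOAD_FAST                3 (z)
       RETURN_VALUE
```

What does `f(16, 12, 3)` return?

11

LOAD_FAST_LOAD_FAST b,a → push 12,16. Stack: [12, 16]
COMPARE_OP bool(>=) → 12 vs 16 = False. Stack: [False]
POP_JUMP_IF_FALSE → pop False; jump. Stack: []
LOAD_FAST_LOAD_FAST a,c → push 16,3. Stack: [16, 3]
BINARY_OP % → 16 % 3 = 1. Stack: [1]
LOAD_CONST → push 10. Stack: [1, 10]
BINARY_OP + → 1 + 10 = 11. Stack: [11]
STORE_FAST z → z=11. Stack: []
LOAD_FAST_LOAD_FAST a,a → push 16,16. Stack: [16, 16]
BINARY_OP + → 16 + 16 = 32. Stack: [32]
STORE_FAST n → n=32. Stack: []
LOAD_FAST z → push 11. Stack: [11]
RETURN_VALUE → return 11.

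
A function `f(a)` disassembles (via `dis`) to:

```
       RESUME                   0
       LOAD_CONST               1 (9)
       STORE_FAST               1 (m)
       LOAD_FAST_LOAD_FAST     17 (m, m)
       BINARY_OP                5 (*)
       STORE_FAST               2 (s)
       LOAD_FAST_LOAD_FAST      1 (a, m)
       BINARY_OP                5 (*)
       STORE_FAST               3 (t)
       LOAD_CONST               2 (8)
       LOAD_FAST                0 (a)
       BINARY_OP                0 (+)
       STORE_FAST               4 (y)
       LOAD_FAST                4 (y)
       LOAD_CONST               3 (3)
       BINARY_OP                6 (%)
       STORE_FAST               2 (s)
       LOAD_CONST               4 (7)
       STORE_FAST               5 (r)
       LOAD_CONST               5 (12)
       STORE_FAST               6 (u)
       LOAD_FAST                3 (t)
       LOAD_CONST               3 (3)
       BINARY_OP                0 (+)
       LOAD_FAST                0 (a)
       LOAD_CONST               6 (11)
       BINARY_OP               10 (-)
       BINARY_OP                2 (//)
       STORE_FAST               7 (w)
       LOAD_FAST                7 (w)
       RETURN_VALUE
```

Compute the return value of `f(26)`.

LOAD_CONST → push 9. Stack: [9]
STORE_FAST m → m=9. Stack: []
LOAD_FAST_LOAD_FAST m,m → push 9,9. Stack: [9, 9]
BINARY_OP * → 9 * 9 = 81. Stack: [81]
STORE_FAST s → s=81. Stack: []
LOAD_FAST_LOAD_FAST a,m → push 26,9. Stack: [26, 9]
BINARY_OP * → 26 * 9 = 234. Stack: [234]
STORE_FAST t → t=234. Stack: []
LOAD_CONST → push 8. Stack: [8]
LOAD_FAST a → push 26. Stack: [8, 26]
BINARY_OP + → 8 + 26 = 34. Stack: [34]
STORE_FAST y → y=34. Stack: []
LOAD_FAST y → push 34. Stack: [34]
LOAD_CONST → push 3. Stack: [34, 3]
BINARY_OP % → 34 % 3 = 1. Stack: [1]
STORE_FAST s → s=1. Stack: []
LOAD_CONST → push 7. Stack: [7]
STORE_FAST r → r=7. Stack: []
LOAD_CONST → push 12. Stack: [12]
STORE_FAST u → u=12. Stack: []
LOAD_FAST t → push 234. Stack: [234]
LOAD_CONST → push 3. Stack: [234, 3]
BINARY_OP + → 234 + 3 = 237. Stack: [237]
LOAD_FAST a → push 26. Stack: [237, 26]
LOAD_CONST → push 11. Stack: [237, 26, 11]
BINARY_OP - → 26 - 11 = 15. Stack: [237, 15]
BINARY_OP // → 237 // 15 = 15. Stack: [15]
STORE_FAST w → w=15. Stack: []
LOAD_FAST w → push 15. Stack: [15]
RETURN_VALUE → return 15.

15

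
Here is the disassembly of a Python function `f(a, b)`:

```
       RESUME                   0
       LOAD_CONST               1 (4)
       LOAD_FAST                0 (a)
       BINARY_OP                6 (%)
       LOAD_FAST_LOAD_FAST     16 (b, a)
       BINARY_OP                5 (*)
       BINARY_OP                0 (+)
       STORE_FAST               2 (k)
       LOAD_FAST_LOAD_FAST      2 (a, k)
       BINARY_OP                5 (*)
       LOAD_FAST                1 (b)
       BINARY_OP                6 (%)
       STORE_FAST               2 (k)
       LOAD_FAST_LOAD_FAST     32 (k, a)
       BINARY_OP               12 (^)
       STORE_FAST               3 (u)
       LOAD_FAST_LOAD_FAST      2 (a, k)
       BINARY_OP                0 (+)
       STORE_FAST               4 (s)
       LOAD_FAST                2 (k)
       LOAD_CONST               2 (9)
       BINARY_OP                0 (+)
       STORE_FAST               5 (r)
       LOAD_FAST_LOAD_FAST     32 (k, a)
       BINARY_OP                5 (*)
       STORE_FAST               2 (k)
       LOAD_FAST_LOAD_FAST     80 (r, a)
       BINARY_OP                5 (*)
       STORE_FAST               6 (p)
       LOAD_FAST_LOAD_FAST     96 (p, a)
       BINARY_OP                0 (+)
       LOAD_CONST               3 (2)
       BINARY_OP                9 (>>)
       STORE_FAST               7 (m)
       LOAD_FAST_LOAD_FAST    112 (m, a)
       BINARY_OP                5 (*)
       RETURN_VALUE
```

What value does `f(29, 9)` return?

LOAD_CONST → push 4. Stack: [4]
LOAD_FAST a → push 29. Stack: [4, 29]
BINARY_OP % → 4 % 29 = 4. Stack: [4]
LOAD_FAST_LOAD_FAST b,a → push 9,29. Stack: [4, 9, 29]
BINARY_OP * → 9 * 29 = 261. Stack: [4, 261]
BINARY_OP + → 4 + 261 = 265. Stack: [265]
STORE_FAST k → k=265. Stack: []
LOAD_FAST_LOAD_FAST a,k → push 29,265. Stack: [29, 265]
BINARY_OP * → 29 * 265 = 7685. Stack: [7685]
LOAD_FAST b → push 9. Stack: [7685, 9]
BINARY_OP % → 7685 % 9 = 8. Stack: [8]
STORE_FAST k → k=8. Stack: []
LOAD_FAST_LOAD_FAST k,a → push 8,29. Stack: [8, 29]
BINARY_OP ^ → 8 ^ 29 = 21. Stack: [21]
STORE_FAST u → u=21. Stack: []
LOAD_FAST_LOAD_FAST a,k → push 29,8. Stack: [29, 8]
BINARY_OP + → 29 + 8 = 37. Stack: [37]
STORE_FAST s → s=37. Stack: []
LOAD_FAST k → push 8. Stack: [8]
LOAD_CONST → push 9. Stack: [8, 9]
BINARY_OP + → 8 + 9 = 17. Stack: [17]
STORE_FAST r → r=17. Stack: []
LOAD_FAST_LOAD_FAST k,a → push 8,29. Stack: [8, 29]
BINARY_OP * → 8 * 29 = 232. Stack: [232]
STORE_FAST k → k=232. Stack: []
LOAD_FAST_LOAD_FAST r,a → push 17,29. Stack: [17, 29]
BINARY_OP * → 17 * 29 = 493. Stack: [493]
STORE_FAST p → p=493. Stack: []
LOAD_FAST_LOAD_FAST p,a → push 493,29. Stack: [493, 29]
BINARY_OP + → 493 + 29 = 522. Stack: [522]
LOAD_CONST → push 2. Stack: [522, 2]
BINARY_OP >> → 522 >> 2 = 130. Stack: [130]
STORE_FAST m → m=130. Stack: []
LOAD_FAST_LOAD_FAST m,a → push 130,29. Stack: [130, 29]
BINARY_OP * → 130 * 29 = 3770. Stack: [3770]
RETURN_VALUE → return 3770.

3770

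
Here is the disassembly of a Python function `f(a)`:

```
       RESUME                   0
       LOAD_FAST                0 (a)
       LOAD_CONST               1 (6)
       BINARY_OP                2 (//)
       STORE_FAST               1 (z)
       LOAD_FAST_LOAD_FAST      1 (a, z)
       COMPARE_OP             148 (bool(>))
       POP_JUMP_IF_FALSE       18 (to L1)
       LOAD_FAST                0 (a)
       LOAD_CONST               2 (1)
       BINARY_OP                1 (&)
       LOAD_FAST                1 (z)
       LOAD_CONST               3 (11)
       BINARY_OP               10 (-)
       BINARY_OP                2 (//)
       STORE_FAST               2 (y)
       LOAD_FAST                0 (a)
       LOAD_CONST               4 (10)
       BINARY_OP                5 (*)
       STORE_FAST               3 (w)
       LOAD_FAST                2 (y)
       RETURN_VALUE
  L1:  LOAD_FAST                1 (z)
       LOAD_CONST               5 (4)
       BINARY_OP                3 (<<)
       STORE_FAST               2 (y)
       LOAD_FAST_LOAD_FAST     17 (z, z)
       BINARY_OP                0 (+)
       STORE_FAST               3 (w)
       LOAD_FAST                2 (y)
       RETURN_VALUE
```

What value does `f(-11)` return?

LOAD_FAST a → push -11. Stack: [-11]
LOAD_CONST → push 6. Stack: [-11, 6]
BINARY_OP // → -11 // 6 = -2. Stack: [-2]
STORE_FAST z → z=-2. Stack: []
LOAD_FAST_LOAD_FAST a,z → push -11,-2. Stack: [-11, -2]
COMPARE_OP bool(>) → -11 vs -2 = False. Stack: [False]
POP_JUMP_IF_FALSE → pop False; jump. Stack: []
LOAD_FAST z → push -2. Stack: [-2]
LOAD_CONST → push 4. Stack: [-2, 4]
BINARY_OP << → -2 << 4 = -32. Stack: [-32]
STORE_FAST y → y=-32. Stack: []
LOAD_FAST_LOAD_FAST z,z → push -2,-2. Stack: [-2, -2]
BINARY_OP + → -2 + -2 = -4. Stack: [-4]
STORE_FAST w → w=-4. Stack: []
LOAD_FAST y → push -32. Stack: [-32]
RETURN_VALUE → return -32.

-32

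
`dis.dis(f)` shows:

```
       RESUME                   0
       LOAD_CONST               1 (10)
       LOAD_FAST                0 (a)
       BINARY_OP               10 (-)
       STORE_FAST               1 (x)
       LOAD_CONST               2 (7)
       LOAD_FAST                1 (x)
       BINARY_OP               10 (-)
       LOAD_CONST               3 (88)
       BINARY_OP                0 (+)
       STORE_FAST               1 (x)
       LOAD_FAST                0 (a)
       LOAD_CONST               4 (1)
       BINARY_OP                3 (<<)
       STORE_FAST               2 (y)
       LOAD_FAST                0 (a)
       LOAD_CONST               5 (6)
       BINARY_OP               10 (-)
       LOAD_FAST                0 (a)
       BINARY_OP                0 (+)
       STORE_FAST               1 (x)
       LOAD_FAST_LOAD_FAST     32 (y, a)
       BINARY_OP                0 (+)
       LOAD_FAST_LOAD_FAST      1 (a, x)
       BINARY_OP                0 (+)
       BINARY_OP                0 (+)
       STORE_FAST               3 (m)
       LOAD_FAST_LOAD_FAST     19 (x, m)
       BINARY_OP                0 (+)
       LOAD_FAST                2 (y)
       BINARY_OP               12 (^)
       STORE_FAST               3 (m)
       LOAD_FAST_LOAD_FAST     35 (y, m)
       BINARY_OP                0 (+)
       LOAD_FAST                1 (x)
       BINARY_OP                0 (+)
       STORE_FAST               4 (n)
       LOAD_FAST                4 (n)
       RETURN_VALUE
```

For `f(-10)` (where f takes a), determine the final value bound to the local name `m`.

LOAD_CONST → push 10. Stack: [10]
LOAD_FAST a → push -10. Stack: [10, -10]
BINARY_OP - → 10 - -10 = 20. Stack: [20]
STORE_FAST x → x=20. Stack: []
LOAD_CONST → push 7. Stack: [7]
LOAD_FAST x → push 20. Stack: [7, 20]
BINARY_OP - → 7 - 20 = -13. Stack: [-13]
LOAD_CONST → push 88. Stack: [-13, 88]
BINARY_OP + → -13 + 88 = 75. Stack: [75]
STORE_FAST x → x=75. Stack: []
LOAD_FAST a → push -10. Stack: [-10]
LOAD_CONST → push 1. Stack: [-10, 1]
BINARY_OP << → -10 << 1 = -20. Stack: [-20]
STORE_FAST y → y=-20. Stack: []
LOAD_FAST a → push -10. Stack: [-10]
LOAD_CONST → push 6. Stack: [-10, 6]
BINARY_OP - → -10 - 6 = -16. Stack: [-16]
LOAD_FAST a → push -10. Stack: [-16, -10]
BINARY_OP + → -16 + -10 = -26. Stack: [-26]
STORE_FAST x → x=-26. Stack: []
LOAD_FAST_LOAD_FAST y,a → push -20,-10. Stack: [-20, -10]
BINARY_OP + → -20 + -10 = -30. Stack: [-30]
LOAD_FAST_LOAD_FAST a,x → push -10,-26. Stack: [-30, -10, -26]
BINARY_OP + → -10 + -26 = -36. Stack: [-30, -36]
BINARY_OP + → -30 + -36 = -66. Stack: [-66]
STORE_FAST m → m=-66. Stack: []
LOAD_FAST_LOAD_FAST x,m → push -26,-66. Stack: [-26, -66]
BINARY_OP + → -26 + -66 = -92. Stack: [-92]
LOAD_FAST y → push -20. Stack: [-92, -20]
BINARY_OP ^ → -92 ^ -20 = 72. Stack: [72]
STORE_FAST m → m=72. Stack: []
LOAD_FAST_LOAD_FAST y,m → push -20,72. Stack: [-20, 72]
BINARY_OP + → -20 + 72 = 52. Stack: [52]
LOAD_FAST x → push -26. Stack: [52, -26]
BINARY_OP + → 52 + -26 = 26. Stack: [26]
STORE_FAST n → n=26. Stack: []
LOAD_FAST n → push 26. Stack: [26]
RETURN_VALUE → return 26.

72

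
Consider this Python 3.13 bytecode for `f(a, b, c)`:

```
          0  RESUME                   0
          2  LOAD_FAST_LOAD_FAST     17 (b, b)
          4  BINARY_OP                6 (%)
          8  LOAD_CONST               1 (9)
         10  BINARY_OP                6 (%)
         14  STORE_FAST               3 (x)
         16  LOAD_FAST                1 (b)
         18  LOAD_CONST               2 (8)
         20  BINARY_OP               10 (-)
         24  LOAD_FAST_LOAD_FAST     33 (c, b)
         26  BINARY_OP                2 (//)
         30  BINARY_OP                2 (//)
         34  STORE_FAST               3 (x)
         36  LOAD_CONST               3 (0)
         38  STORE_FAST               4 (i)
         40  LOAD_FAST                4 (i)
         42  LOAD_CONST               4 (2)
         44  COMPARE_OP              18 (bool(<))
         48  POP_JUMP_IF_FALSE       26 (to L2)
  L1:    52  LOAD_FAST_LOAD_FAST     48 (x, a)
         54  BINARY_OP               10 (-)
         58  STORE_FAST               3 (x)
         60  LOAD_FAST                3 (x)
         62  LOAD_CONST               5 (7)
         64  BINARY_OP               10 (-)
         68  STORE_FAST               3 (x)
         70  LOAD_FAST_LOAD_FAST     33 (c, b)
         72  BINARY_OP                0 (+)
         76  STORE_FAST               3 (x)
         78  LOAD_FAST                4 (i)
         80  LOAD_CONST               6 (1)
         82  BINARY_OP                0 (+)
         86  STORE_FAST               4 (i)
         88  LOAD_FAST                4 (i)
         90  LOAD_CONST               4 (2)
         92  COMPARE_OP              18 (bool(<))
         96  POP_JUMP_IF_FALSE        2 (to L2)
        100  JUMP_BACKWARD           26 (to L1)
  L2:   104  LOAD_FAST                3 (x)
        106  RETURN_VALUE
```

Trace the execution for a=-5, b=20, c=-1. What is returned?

19

LOAD_FAST_LOAD_FAST b,b → push 20,20. Stack: [20, 20]
BINARY_OP % → 20 % 20 = 0. Stack: [0]
LOAD_CONST → push 9. Stack: [0, 9]
BINARY_OP % → 0 % 9 = 0. Stack: [0]
STORE_FAST x → x=0. Stack: []
LOAD_FAST b → push 20. Stack: [20]
LOAD_CONST → push 8. Stack: [20, 8]
BINARY_OP - → 20 - 8 = 12. Stack: [12]
LOAD_FAST_LOAD_FAST c,b → push -1,20. Stack: [12, -1, 20]
BINARY_OP // → -1 // 20 = -1. Stack: [12, -1]
BINARY_OP // → 12 // -1 = -12. Stack: [-12]
STORE_FAST x → x=-12. Stack: []
LOAD_CONST → push 0. Stack: [0]
STORE_FAST i → i=0. Stack: []
LOAD_FAST i → push 0. Stack: [0]
LOAD_CONST → push 2. Stack: [0, 2]
COMPARE_OP bool(<) → 0 vs 2 = True. Stack: [True]
POP_JUMP_IF_FALSE → pop True; no jump. Stack: []
LOAD_FAST_LOAD_FAST x,a → push -12,-5. Stack: [-12, -5]
BINARY_OP - → -12 - -5 = -7. Stack: [-7]
STORE_FAST x → x=-7. Stack: []
LOAD_FAST x → push -7. Stack: [-7]
LOAD_CONST → push 7. Stack: [-7, 7]
BINARY_OP - → -7 - 7 = -14. Stack: [-14]
STORE_FAST x → x=-14. Stack: []
LOAD_FAST_LOAD_FAST c,b → push -1,20. Stack: [-1, 20]
BINARY_OP + → -1 + 20 = 19. Stack: [19]
STORE_FAST x → x=19. Stack: []
LOAD_FAST i → push 0. Stack: [0]
LOAD_CONST → push 1. Stack: [0, 1]
BINARY_OP + → 0 + 1 = 1. Stack: [1]
STORE_FAST i → i=1. Stack: []
LOAD_FAST i → push 1. Stack: [1]
LOAD_CONST → push 2. Stack: [1, 2]
COMPARE_OP bool(<) → 1 vs 2 = True. Stack: [True]
POP_JUMP_IF_FALSE → pop True; no jump. Stack: []
LOAD_FAST_LOAD_FAST x,a → push 19,-5. Stack: [19, -5]
BINARY_OP - → 19 - -5 = 24. Stack: [24]
STORE_FAST x → x=24. Stack: []
LOAD_FAST x → push 24. Stack: [24]
LOAD_CONST → push 7. Stack: [24, 7]
BINARY_OP - → 24 - 7 = 17. Stack: [17]
STORE_FAST x → x=17. Stack: []
LOAD_FAST_LOAD_FAST c,b → push -1,20. Stack: [-1, 20]
BINARY_OP + → -1 + 20 = 19. Stack: [19]
STORE_FAST x → x=19. Stack: []
LOAD_FAST i → push 1. Stack: [1]
LOAD_CONST → push 1. Stack: [1, 1]
BINARY_OP + → 1 + 1 = 2. Stack: [2]
STORE_FAST i → i=2. Stack: []
LOAD_FAST i → push 2. Stack: [2]
LOAD_CONST → push 2. Stack: [2, 2]
COMPARE_OP bool(<) → 2 vs 2 = False. Stack: [False]
POP_JUMP_IF_FALSE → pop False; jump. Stack: []
LOAD_FAST x → push 19. Stack: [19]
RETURN_VALUE → return 19.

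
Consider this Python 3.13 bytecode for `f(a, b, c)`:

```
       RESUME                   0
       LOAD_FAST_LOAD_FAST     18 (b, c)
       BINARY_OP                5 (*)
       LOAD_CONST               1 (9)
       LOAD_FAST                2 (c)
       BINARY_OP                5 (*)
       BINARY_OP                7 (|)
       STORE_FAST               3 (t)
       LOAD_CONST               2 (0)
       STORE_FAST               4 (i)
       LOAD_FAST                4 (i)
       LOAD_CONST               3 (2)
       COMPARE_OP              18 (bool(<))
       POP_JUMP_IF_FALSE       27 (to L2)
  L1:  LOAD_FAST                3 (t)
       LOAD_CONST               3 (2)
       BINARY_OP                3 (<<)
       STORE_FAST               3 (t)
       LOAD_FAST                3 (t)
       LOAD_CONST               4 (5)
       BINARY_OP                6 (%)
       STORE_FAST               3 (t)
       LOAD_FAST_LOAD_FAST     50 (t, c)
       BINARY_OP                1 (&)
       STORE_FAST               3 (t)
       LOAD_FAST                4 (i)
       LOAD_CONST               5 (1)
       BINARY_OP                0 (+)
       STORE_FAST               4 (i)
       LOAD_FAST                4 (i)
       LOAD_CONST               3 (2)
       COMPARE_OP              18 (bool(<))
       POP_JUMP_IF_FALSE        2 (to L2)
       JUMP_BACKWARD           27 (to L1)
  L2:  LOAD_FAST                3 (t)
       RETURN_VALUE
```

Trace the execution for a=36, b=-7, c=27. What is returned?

LOAD_FAST_LOAD_FAST b,c → push -7,27. Stack: [-7, 27]
BINARY_OP * → -7 * 27 = -189. Stack: [-189]
LOAD_CONST → push 9. Stack: [-189, 9]
LOAD_FAST c → push 27. Stack: [-189, 9, 27]
BINARY_OP * → 9 * 27 = 243. Stack: [-189, 243]
BINARY_OP | → -189 | 243 = -13. Stack: [-13]
STORE_FAST t → t=-13. Stack: []
LOAD_CONST → push 0. Stack: [0]
STORE_FAST i → i=0. Stack: []
LOAD_FAST i → push 0. Stack: [0]
LOAD_CONST → push 2. Stack: [0, 2]
COMPARE_OP bool(<) → 0 vs 2 = True. Stack: [True]
POP_JUMP_IF_FALSE → pop True; no jump. Stack: []
LOAD_FAST t → push -13. Stack: [-13]
LOAD_CONST → push 2. Stack: [-13, 2]
BINARY_OP << → -13 << 2 = -52. Stack: [-52]
STORE_FAST t → t=-52. Stack: []
LOAD_FAST t → push -52. Stack: [-52]
LOAD_CONST → push 5. Stack: [-52, 5]
BINARY_OP % → -52 % 5 = 3. Stack: [3]
STORE_FAST t → t=3. Stack: []
LOAD_FAST_LOAD_FAST t,c → push 3,27. Stack: [3, 27]
BINARY_OP & → 3 & 27 = 3. Stack: [3]
STORE_FAST t → t=3. Stack: []
LOAD_FAST i → push 0. Stack: [0]
LOAD_CONST → push 1. Stack: [0, 1]
BINARY_OP + → 0 + 1 = 1. Stack: [1]
STORE_FAST i → i=1. Stack: []
LOAD_FAST i → push 1. Stack: [1]
LOAD_CONST → push 2. Stack: [1, 2]
COMPARE_OP bool(<) → 1 vs 2 = True. Stack: [True]
POP_JUMP_IF_FALSE → pop True; no jump. Stack: []
LOAD_FAST t → push 3. Stack: [3]
LOAD_CONST → push 2. Stack: [3, 2]
BINARY_OP << → 3 << 2 = 12. Stack: [12]
STORE_FAST t → t=12. Stack: []
LOAD_FAST t → push 12. Stack: [12]
LOAD_CONST → push 5. Stack: [12, 5]
BINARY_OP % → 12 % 5 = 2. Stack: [2]
STORE_FAST t → t=2. Stack: []
LOAD_FAST_LOAD_FAST t,c → push 2,27. Stack: [2, 27]
BINARY_OP & → 2 & 27 = 2. Stack: [2]
STORE_FAST t → t=2. Stack: []
LOAD_FAST i → push 1. Stack: [1]
LOAD_CONST → push 1. Stack: [1, 1]
BINARY_OP + → 1 + 1 = 2. Stack: [2]
STORE_FAST i → i=2. Stack: []
LOAD_FAST i → push 2. Stack: [2]
LOAD_CONST → push 2. Stack: [2, 2]
COMPARE_OP bool(<) → 2 vs 2 = False. Stack: [False]
POP_JUMP_IF_FALSE → pop False; jump. Stack: []
LOAD_FAST t → push 2. Stack: [2]
RETURN_VALUE → return 2.

2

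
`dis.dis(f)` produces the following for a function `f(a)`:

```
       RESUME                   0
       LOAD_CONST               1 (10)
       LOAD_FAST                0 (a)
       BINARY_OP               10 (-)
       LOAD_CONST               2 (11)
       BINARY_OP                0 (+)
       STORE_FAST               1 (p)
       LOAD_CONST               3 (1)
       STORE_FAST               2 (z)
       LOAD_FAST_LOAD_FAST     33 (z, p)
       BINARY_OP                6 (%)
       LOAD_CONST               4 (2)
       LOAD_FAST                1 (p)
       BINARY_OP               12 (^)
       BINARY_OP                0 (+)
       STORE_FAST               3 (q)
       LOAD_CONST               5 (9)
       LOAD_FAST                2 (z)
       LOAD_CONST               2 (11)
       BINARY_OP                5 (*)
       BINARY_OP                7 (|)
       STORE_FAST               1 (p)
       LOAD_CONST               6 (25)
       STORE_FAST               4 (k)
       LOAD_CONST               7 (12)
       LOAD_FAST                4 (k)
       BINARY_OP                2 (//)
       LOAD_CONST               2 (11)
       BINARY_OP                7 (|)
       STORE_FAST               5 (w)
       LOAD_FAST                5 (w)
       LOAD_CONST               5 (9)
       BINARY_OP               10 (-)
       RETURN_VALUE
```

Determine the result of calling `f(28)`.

2

LOAD_CONST → push 10. Stack: [10]
LOAD_FAST a → push 28. Stack: [10, 28]
BINARY_OP - → 10 - 28 = -18. Stack: [-18]
LOAD_CONST → push 11. Stack: [-18, 11]
BINARY_OP + → -18 + 11 = -7. Stack: [-7]
STORE_FAST p → p=-7. Stack: []
LOAD_CONST → push 1. Stack: [1]
STORE_FAST z → z=1. Stack: []
LOAD_FAST_LOAD_FAST z,p → push 1,-7. Stack: [1, -7]
BINARY_OP % → 1 % -7 = -6. Stack: [-6]
LOAD_CONST → push 2. Stack: [-6, 2]
LOAD_FAST p → push -7. Stack: [-6, 2, -7]
BINARY_OP ^ → 2 ^ -7 = -5. Stack: [-6, -5]
BINARY_OP + → -6 + -5 = -11. Stack: [-11]
STORE_FAST q → q=-11. Stack: []
LOAD_CONST → push 9. Stack: [9]
LOAD_FAST z → push 1. Stack: [9, 1]
LOAD_CONST → push 11. Stack: [9, 1, 11]
BINARY_OP * → 1 * 11 = 11. Stack: [9, 11]
BINARY_OP | → 9 | 11 = 11. Stack: [11]
STORE_FAST p → p=11. Stack: []
LOAD_CONST → push 25. Stack: [25]
STORE_FAST k → k=25. Stack: []
LOAD_CONST → push 12. Stack: [12]
LOAD_FAST k → push 25. Stack: [12, 25]
BINARY_OP // → 12 // 25 = 0. Stack: [0]
LOAD_CONST → push 11. Stack: [0, 11]
BINARY_OP | → 0 | 11 = 11. Stack: [11]
STORE_FAST w → w=11. Stack: []
LOAD_FAST w → push 11. Stack: [11]
LOAD_CONST → push 9. Stack: [11, 9]
BINARY_OP - → 11 - 9 = 2. Stack: [2]
RETURN_VALUE → return 2.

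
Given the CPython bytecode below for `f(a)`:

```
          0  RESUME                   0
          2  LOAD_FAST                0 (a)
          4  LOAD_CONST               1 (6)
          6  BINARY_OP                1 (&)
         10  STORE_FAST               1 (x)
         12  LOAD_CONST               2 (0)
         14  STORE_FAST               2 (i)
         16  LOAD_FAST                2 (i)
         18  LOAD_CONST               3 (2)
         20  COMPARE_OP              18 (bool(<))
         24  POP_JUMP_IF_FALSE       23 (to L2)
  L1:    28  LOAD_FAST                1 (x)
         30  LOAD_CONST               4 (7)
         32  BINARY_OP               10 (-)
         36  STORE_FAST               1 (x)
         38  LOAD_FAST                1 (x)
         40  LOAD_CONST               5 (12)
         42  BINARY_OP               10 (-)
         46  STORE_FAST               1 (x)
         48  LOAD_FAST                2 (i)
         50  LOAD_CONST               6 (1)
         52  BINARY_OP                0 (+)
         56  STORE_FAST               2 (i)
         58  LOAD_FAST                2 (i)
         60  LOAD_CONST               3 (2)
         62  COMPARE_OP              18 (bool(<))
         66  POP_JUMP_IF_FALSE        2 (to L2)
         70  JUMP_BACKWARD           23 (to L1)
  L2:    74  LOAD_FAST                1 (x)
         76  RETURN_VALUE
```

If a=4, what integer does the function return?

LOAD_FAST a → push 4. Stack: [4]
LOAD_CONST → push 6. Stack: [4, 6]
BINARY_OP & → 4 & 6 = 4. Stack: [4]
STORE_FAST x → x=4. Stack: []
LOAD_CONST → push 0. Stack: [0]
STORE_FAST i → i=0. Stack: []
LOAD_FAST i → push 0. Stack: [0]
LOAD_CONST → push 2. Stack: [0, 2]
COMPARE_OP bool(<) → 0 vs 2 = True. Stack: [True]
POP_JUMP_IF_FALSE → pop True; no jump. Stack: []
LOAD_FAST x → push 4. Stack: [4]
LOAD_CONST → push 7. Stack: [4, 7]
BINARY_OP - → 4 - 7 = -3. Stack: [-3]
STORE_FAST x → x=-3. Stack: []
LOAD_FAST x → push -3. Stack: [-3]
LOAD_CONST → push 12. Stack: [-3, 12]
BINARY_OP - → -3 - 12 = -15. Stack: [-15]
STORE_FAST x → x=-15. Stack: []
LOAD_FAST i → push 0. Stack: [0]
LOAD_CONST → push 1. Stack: [0, 1]
BINARY_OP + → 0 + 1 = 1. Stack: [1]
STORE_FAST i → i=1. Stack: []
LOAD_FAST i → push 1. Stack: [1]
LOAD_CONST → push 2. Stack: [1, 2]
COMPARE_OP bool(<) → 1 vs 2 = True. Stack: [True]
POP_JUMP_IF_FALSE → pop True; no jump. Stack: []
LOAD_FAST x → push -15. Stack: [-15]
LOAD_CONST → push 7. Stack: [-15, 7]
BINARY_OP - → -15 - 7 = -22. Stack: [-22]
STORE_FAST x → x=-22. Stack: []
LOAD_FAST x → push -22. Stack: [-22]
LOAD_CONST → push 12. Stack: [-22, 12]
BINARY_OP - → -22 - 12 = -34. Stack: [-34]
STORE_FAST x → x=-34. Stack: []
LOAD_FAST i → push 1. Stack: [1]
LOAD_CONST → push 1. Stack: [1, 1]
BINARY_OP + → 1 + 1 = 2. Stack: [2]
STORE_FAST i → i=2. Stack: []
LOAD_FAST i → push 2. Stack: [2]
LOAD_CONST → push 2. Stack: [2, 2]
COMPARE_OP bool(<) → 2 vs 2 = False. Stack: [False]
POP_JUMP_IF_FALSE → pop False; jump. Stack: []
LOAD_FAST x → push -34. Stack: [-34]
RETURN_VALUE → return -34.

-34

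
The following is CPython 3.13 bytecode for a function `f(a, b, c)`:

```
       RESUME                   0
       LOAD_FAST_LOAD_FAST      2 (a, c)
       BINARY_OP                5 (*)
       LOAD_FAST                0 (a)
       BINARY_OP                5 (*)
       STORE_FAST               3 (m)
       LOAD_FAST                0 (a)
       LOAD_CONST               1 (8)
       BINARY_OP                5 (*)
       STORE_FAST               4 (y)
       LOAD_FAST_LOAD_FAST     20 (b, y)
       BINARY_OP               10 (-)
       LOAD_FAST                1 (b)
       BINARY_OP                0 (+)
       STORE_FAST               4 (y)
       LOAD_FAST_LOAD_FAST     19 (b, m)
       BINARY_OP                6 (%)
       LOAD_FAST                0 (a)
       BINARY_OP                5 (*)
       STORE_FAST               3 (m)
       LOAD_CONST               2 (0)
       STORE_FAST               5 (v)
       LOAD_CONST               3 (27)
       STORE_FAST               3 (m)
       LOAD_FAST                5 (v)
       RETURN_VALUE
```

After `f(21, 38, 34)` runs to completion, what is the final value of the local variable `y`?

LOAD_FAST_LOAD_FAST a,c → push 21,34. Stack: [21, 34]
BINARY_OP * → 21 * 34 = 714. Stack: [714]
LOAD_FAST a → push 21. Stack: [714, 21]
BINARY_OP * → 714 * 21 = 14994. Stack: [14994]
STORE_FAST m → m=14994. Stack: []
LOAD_FAST a → push 21. Stack: [21]
LOAD_CONST → push 8. Stack: [21, 8]
BINARY_OP * → 21 * 8 = 168. Stack: [168]
STORE_FAST y → y=168. Stack: []
LOAD_FAST_LOAD_FAST b,y → push 38,168. Stack: [38, 168]
BINARY_OP - → 38 - 168 = -130. Stack: [-130]
LOAD_FAST b → push 38. Stack: [-130, 38]
BINARY_OP + → -130 + 38 = -92. Stack: [-92]
STORE_FAST y → y=-92. Stack: []
LOAD_FAST_LOAD_FAST b,m → push 38,14994. Stack: [38, 14994]
BINARY_OP % → 38 % 14994 = 38. Stack: [38]
LOAD_FAST a → push 21. Stack: [38, 21]
BINARY_OP * → 38 * 21 = 798. Stack: [798]
STORE_FAST m → m=798. Stack: []
LOAD_CONST → push 0. Stack: [0]
STORE_FAST v → v=0. Stack: []
LOAD_CONST → push 27. Stack: [27]
STORE_FAST m → m=27. Stack: []
LOAD_FAST v → push 0. Stack: [0]
RETURN_VALUE → return 0.

-92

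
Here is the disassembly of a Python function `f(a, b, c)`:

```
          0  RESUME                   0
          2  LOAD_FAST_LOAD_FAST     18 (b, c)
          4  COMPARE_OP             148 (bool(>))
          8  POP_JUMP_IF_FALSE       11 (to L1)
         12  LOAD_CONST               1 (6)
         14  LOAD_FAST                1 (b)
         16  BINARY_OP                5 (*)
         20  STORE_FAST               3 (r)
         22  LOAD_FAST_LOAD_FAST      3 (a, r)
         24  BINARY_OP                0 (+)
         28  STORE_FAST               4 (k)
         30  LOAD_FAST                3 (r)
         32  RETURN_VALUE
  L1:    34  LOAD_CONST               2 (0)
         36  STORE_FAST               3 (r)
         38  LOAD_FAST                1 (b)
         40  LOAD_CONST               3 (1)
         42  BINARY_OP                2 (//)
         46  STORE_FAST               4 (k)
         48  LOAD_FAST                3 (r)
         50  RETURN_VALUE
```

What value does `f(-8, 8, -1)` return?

LOAD_FAST_LOAD_FAST b,c → push 8,-1. Stack: [8, -1]
COMPARE_OP bool(>) → 8 vs -1 = True. Stack: [True]
POP_JUMP_IF_FALSE → pop True; no jump. Stack: []
LOAD_CONST → push 6. Stack: [6]
LOAD_FAST b → push 8. Stack: [6, 8]
BINARY_OP * → 6 * 8 = 48. Stack: [48]
STORE_FAST r → r=48. Stack: []
LOAD_FAST_LOAD_FAST a,r → push -8,48. Stack: [-8, 48]
BINARY_OP + → -8 + 48 = 40. Stack: [40]
STORE_FAST k → k=40. Stack: []
LOAD_FAST r → push 48. Stack: [48]
RETURN_VALUE → return 48.

48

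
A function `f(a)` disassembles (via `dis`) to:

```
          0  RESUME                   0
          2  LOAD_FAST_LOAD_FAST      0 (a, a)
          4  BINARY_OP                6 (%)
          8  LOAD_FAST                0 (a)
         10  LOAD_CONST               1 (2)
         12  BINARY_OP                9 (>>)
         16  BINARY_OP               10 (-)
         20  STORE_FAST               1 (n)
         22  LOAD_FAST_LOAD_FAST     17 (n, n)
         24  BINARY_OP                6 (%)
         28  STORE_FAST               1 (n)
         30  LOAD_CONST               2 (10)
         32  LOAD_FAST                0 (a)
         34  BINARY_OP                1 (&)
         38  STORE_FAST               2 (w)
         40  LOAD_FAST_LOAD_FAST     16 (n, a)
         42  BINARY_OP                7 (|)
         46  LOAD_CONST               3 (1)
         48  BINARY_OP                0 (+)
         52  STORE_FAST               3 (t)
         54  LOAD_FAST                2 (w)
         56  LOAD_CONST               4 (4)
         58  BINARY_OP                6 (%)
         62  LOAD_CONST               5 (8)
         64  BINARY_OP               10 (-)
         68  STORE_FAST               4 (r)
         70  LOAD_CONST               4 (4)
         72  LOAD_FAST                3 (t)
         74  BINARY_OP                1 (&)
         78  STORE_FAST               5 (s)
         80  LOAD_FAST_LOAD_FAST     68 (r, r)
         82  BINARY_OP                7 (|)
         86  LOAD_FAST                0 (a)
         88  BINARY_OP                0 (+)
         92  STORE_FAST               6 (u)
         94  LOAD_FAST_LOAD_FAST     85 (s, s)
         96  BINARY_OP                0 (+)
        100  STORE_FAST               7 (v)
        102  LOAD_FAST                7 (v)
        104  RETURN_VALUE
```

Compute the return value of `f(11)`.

8

LOAD_FAST_LOAD_FAST a,a → push 11,11. Stack: [11, 11]
BINARY_OP % → 11 % 11 = 0. Stack: [0]
LOAD_FAST a → push 11. Stack: [0, 11]
LOAD_CONST → push 2. Stack: [0, 11, 2]
BINARY_OP >> → 11 >> 2 = 2. Stack: [0, 2]
BINARY_OP - → 0 - 2 = -2. Stack: [-2]
STORE_FAST n → n=-2. Stack: []
LOAD_FAST_LOAD_FAST n,n → push -2,-2. Stack: [-2, -2]
BINARY_OP % → -2 % -2 = 0. Stack: [0]
STORE_FAST n → n=0. Stack: []
LOAD_CONST → push 10. Stack: [10]
LOAD_FAST a → push 11. Stack: [10, 11]
BINARY_OP & → 10 & 11 = 10. Stack: [10]
STORE_FAST w → w=10. Stack: []
LOAD_FAST_LOAD_FAST n,a → push 0,11. Stack: [0, 11]
BINARY_OP | → 0 | 11 = 11. Stack: [11]
LOAD_CONST → push 1. Stack: [11, 1]
BINARY_OP + → 11 + 1 = 12. Stack: [12]
STORE_FAST t → t=12. Stack: []
LOAD_FAST w → push 10. Stack: [10]
LOAD_CONST → push 4. Stack: [10, 4]
BINARY_OP % → 10 % 4 = 2. Stack: [2]
LOAD_CONST → push 8. Stack: [2, 8]
BINARY_OP - → 2 - 8 = -6. Stack: [-6]
STORE_FAST r → r=-6. Stack: []
LOAD_CONST → push 4. Stack: [4]
LOAD_FAST t → push 12. Stack: [4, 12]
BINARY_OP & → 4 & 12 = 4. Stack: [4]
STORE_FAST s → s=4. Stack: []
LOAD_FAST_LOAD_FAST r,r → push -6,-6. Stack: [-6, -6]
BINARY_OP | → -6 | -6 = -6. Stack: [-6]
LOAD_FAST a → push 11. Stack: [-6, 11]
BINARY_OP + → -6 + 11 = 5. Stack: [5]
STORE_FAST u → u=5. Stack: []
LOAD_FAST_LOAD_FAST s,s → push 4,4. Stack: [4, 4]
BINARY_OP + → 4 + 4 = 8. Stack: [8]
STORE_FAST v → v=8. Stack: []
LOAD_FAST v → push 8. Stack: [8]
RETURN_VALUE → return 8.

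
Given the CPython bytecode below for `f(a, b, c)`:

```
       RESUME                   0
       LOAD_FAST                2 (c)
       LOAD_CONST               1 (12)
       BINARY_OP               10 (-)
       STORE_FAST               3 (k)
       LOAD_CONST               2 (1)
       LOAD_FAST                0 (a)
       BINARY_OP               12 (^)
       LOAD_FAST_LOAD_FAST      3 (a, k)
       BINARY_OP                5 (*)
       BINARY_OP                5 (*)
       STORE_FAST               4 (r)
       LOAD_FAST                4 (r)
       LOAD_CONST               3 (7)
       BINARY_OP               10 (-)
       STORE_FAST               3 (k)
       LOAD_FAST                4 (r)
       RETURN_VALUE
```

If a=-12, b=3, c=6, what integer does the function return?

-792

LOAD_FAST c → push 6. Stack: [6]
LOAD_CONST → push 12. Stack: [6, 12]
BINARY_OP - → 6 - 12 = -6. Stack: [-6]
STORE_FAST k → k=-6. Stack: []
LOAD_CONST → push 1. Stack: [1]
LOAD_FAST a → push -12. Stack: [1, -12]
BINARY_OP ^ → 1 ^ -12 = -11. Stack: [-11]
LOAD_FAST_LOAD_FAST a,k → push -12,-6. Stack: [-11, -12, -6]
BINARY_OP * → -12 * -6 = 72. Stack: [-11, 72]
BINARY_OP * → -11 * 72 = -792. Stack: [-792]
STORE_FAST r → r=-792. Stack: []
LOAD_FAST r → push -792. Stack: [-792]
LOAD_CONST → push 7. Stack: [-792, 7]
BINARY_OP - → -792 - 7 = -799. Stack: [-799]
STORE_FAST k → k=-799. Stack: []
LOAD_FAST r → push -792. Stack: [-792]
RETURN_VALUE → return -792.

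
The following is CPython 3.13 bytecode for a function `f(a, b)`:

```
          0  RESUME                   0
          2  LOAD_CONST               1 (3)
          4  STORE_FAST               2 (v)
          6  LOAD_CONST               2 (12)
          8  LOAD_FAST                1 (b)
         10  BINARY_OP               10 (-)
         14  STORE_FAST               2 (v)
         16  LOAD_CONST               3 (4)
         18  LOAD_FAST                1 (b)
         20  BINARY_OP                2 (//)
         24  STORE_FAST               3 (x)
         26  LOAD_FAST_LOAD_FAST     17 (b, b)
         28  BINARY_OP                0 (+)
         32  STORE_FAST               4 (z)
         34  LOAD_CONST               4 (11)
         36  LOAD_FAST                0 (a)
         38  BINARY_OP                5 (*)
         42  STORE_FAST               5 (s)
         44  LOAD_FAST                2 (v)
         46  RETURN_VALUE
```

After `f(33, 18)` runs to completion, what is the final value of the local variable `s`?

363

LOAD_CONST → push 3. Stack: [3]
STORE_FAST v → v=3. Stack: []
LOAD_CONST → push 12. Stack: [12]
LOAD_FAST b → push 18. Stack: [12, 18]
BINARY_OP - → 12 - 18 = -6. Stack: [-6]
STORE_FAST v → v=-6. Stack: []
LOAD_CONST → push 4. Stack: [4]
LOAD_FAST b → push 18. Stack: [4, 18]
BINARY_OP // → 4 // 18 = 0. Stack: [0]
STORE_FAST x → x=0. Stack: []
LOAD_FAST_LOAD_FAST b,b → push 18,18. Stack: [18, 18]
BINARY_OP + → 18 + 18 = 36. Stack: [36]
STORE_FAST z → z=36. Stack: []
LOAD_CONST → push 11. Stack: [11]
LOAD_FAST a → push 33. Stack: [11, 33]
BINARY_OP * → 11 * 33 = 363. Stack: [363]
STORE_FAST s → s=363. Stack: []
LOAD_FAST v → push -6. Stack: [-6]
RETURN_VALUE → return -6.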